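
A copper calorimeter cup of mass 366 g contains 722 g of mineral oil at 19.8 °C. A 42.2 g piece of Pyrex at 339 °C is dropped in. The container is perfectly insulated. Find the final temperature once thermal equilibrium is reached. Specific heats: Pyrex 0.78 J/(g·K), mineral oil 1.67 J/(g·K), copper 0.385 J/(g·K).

T_f ≈ 27.4 °C

Energy conservation, ΣQ = 0:
42.2·0.78·(T − 339) + 722·1.67·(T − 19.8) + 366·0.385·(T − 19.8) = 0
32.92(T − 339) + 1205.7(T − 19.8) + 140.91(T − 19.8) = 0
1379.6 T = 37822
T = 37822/1379.6 ≈ 27.42 °C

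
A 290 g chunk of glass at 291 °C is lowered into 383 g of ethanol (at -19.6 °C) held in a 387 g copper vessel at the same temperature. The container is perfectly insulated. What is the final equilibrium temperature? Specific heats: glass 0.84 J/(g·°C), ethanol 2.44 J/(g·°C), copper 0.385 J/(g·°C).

Conservation of energy gives ΣQ = 0:
290×0.84×(T − 291) + 383×2.44×(T − (-19.6)) + 387×0.385×(T − (-19.6)) = 0
(243.6 + 934.52 + 149) T = 243.6×291 + 934.52×(-19.6) + 149×(-19.6)
T ≈ 37.41 °C

T_f ≈ 37.4 °C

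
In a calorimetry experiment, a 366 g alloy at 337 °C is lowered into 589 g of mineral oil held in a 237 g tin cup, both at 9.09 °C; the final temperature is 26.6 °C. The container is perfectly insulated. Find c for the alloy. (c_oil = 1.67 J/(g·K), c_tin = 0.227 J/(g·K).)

Setting the total heat transfer to zero:
366×c×(26.6 − 337) + 589×1.67×(26.6 − 9.09) + 237×0.227×(26.6 − 9.09) = 0
-113606 c = -18165
c = -18165/-113606 ≈ 0.1599 J/(g·K)

c ≈ 0.16 J/(g·K)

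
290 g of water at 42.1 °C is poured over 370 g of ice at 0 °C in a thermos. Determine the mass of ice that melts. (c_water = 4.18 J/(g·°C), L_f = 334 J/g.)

m_melted ≈ 153 g

Cooling the water to 0 °C releases 290·4.18·42.1 = 51034 J.
Fully melting the ice requires m_ice L_f = 370·334 = 123580 J.
Since 51034 < 123580 J, not all the ice melts; equilibrium is at 0 °C.
m_melted·334 = 51034  ⇒  m_melted ≈ 152.8 g.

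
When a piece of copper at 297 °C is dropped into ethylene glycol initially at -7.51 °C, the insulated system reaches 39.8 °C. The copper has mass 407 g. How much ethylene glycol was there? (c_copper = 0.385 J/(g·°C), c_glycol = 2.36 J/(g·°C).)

|Q_copper| = |Q_glycol|:
407·0.385·(297 − 39.8) = m·2.36·(39.8 − (-7.51))
111.65 m = 40302  ⇒  m ≈ 361 g

m ≈ 361 g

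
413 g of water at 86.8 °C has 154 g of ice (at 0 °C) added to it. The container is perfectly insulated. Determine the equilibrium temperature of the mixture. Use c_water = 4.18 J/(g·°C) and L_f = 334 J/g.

T_f ≈ 41.5 °C

Conservation of energy gives ΣQ = 0:
latent heat to melt: 154×334 = 51436
  meltwater 0→T: 154×4.18×T = 643.72 T
  water: 1726.3(T − 86.8)
2370.1 T = 149846 − 51436 = 98410
T ≈ 41.52 °C. Since T > 0 °C, the all-ice-melts assumption holds.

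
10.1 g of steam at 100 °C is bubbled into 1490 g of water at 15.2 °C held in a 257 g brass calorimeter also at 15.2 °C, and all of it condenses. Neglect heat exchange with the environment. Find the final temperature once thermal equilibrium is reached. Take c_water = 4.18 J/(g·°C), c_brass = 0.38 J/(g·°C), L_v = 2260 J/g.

Energy conservation, ΣQ = 0:
latent heat released on condensation: 10.1×2260 = 22826; condensate cools 100→T: 10.1×4.18×(T − 100) = 42.22(T − 100); water warms: 1490×4.18×(T − 15.2) = 6228.2(T − 15.2); cup: 97.66(T − 15.2)
6368.1 T = 22826 + 4221.8 + 96153 = 123201
T ≈ 19.35 °C, under the boiling point, so the assumption holds.

T_f ≈ 19.3 °C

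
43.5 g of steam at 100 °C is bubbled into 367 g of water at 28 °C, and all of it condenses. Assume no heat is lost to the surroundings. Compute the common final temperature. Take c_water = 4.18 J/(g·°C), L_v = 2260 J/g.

T_f ≈ 92.9 °C

Sum of m c ΔT and latent-heat terms is zero:
condense steam: −43.5·2260 = −98310; condensed water 100 °C→T: 181.83(T − 100); original water: 1534.1(T − 28)
1715.9 T = 98310 + 18183 + 42954 = 159447
T ≈ 92.92 °C, under the boiling point, so the assumption holds.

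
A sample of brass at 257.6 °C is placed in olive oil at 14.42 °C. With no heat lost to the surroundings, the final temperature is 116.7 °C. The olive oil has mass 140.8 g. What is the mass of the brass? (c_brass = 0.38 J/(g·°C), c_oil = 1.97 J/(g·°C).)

m ≈ 530 g

Heat lost by the brass = heat gained by the oil:
m·0.38·(257.6 − 116.7) = 140.8·1.97·(116.7 − 14.42)
53.54 m = 28370  ⇒  m ≈ 529.9 g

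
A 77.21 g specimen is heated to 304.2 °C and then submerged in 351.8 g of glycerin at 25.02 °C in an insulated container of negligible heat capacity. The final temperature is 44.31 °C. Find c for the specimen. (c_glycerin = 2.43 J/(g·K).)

Taking heat into each body as positive, Σ m c ΔT = 0:
77.21·c·(44.31 − 304.2) + 351.8·2.43·(44.31 − 25.02) = 0
-20066 c = -16491
c = -16491/-20066 ≈ 0.8218 J/(g·K)

c ≈ 0.822 J/(g·K)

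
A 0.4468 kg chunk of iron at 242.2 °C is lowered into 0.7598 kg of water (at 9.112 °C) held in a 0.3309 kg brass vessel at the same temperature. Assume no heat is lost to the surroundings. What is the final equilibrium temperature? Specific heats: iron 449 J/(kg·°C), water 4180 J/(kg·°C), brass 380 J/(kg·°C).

T_f ≈ 22.5 °C

With ΣQ=0 the equilibrium temperature is the m·c-weighted mean:
T_f = (200.61*242.2 + 3176*9.112 + 125.74*9.112) / (200.61 + 3176 + 125.74)
    = 78674 / 3502.3 ≈ 22.46 °C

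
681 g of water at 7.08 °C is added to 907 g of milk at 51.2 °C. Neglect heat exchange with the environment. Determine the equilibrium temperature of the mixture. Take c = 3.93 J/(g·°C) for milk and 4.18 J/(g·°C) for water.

T_f ≈ 31.6 °C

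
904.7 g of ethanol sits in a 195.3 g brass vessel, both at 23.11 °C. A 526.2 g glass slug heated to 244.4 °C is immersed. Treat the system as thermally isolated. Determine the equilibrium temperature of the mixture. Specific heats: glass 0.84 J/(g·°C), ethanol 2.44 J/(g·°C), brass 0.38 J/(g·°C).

Taking heat into each body as positive, Σ m c ΔT = 0:
526.2·0.84·(T − 244.4) + 904.7·2.44·(T − 23.11) + 195.3·0.38·(T − 23.11) = 0
(442.01 + 2207.5 + 74.21) T = 442.01·244.4 + 2207.5·23.11 + 74.21·23.11
T = 160756 / 2723.7 = 59 °C

T_f ≈ 59.0 °C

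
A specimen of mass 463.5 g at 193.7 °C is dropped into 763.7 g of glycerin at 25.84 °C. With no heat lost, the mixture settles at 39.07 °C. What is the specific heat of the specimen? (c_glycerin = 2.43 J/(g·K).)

c ≈ 0.343 J/(g·K)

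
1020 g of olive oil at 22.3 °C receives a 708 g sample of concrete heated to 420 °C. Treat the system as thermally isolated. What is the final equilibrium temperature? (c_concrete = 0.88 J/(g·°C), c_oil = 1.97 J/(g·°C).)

T_f ≈ 116.4 °C

T_f is the heat-capacity-weighted average of the initial temperatures:
T_f = (623.04*420 + 2009.4*22.3) / (623.04 + 2009.4)
    = 306486 / 2632.4 ≈ 116.43 °C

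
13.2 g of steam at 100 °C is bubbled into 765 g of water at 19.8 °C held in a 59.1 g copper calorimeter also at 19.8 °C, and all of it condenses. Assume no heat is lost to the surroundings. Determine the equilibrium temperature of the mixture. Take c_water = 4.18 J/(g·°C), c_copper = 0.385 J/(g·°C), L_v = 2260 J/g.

Net heat exchanged in the isolated system is zero:
latent heat released on condensation: 13.2·2260 = 29832; condensed water 100 °C→T: 55.18(T − 100); water warms: 765·4.18·(T − 19.8) = 3197.7(T − 19.8); copper cup: 59.1·0.385·(T − 19.8) = 22.75(T − 19.8)
3275.6 T = 29832 + 5517.6 + 63765 = 99115
T ≈ 30.26 °C, under the boiling point, so the assumption holds.

T_f ≈ 30.3 °C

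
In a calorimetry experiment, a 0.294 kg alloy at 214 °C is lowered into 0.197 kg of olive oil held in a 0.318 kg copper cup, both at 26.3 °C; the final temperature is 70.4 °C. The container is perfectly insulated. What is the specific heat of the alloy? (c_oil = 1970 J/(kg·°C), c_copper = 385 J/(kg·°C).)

Let T be the final temperature. ΣQ_i = 0:
0.294·c·(70.4 − 214) + 0.197·1970·(70.4 − 26.3) + 0.318·385·(70.4 − 26.3) = 0
-42.22 c = -22514
c = -22514/-42.22 ≈ 533.3 J/(kg·°C)

c ≈ 533 J/(kg·°C)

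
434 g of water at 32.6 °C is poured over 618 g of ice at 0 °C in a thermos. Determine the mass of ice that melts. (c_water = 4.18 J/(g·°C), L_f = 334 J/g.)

Cooling the water to 0 °C releases 434×4.18×32.6 = 59140 J.
Fully melting the ice requires m_ice L_f = 618×334 = 206412 J.
Since 59140 < 206412 J, not all the ice melts; equilibrium is at 0 °C.
m_melted×334 = 59140  ⇒  m_melted ≈ 177.1 g.

m_melted ≈ 177 g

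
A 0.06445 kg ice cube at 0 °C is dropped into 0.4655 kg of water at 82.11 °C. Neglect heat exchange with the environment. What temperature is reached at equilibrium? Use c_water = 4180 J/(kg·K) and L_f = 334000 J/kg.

T_f ≈ 62.4 °C

Conservation of energy gives ΣQ = 0:
melt ice: 0.06445×334000 = 21526
  warm the meltwater: 269.4 T
  water cools: 0.4655×4180×(T − 82.11) = 1945.8(T − 82.11)
2215.2 T = 159769 − 21526 = 138243
T ≈ 62.41 °C (positive, so assuming full melt was valid).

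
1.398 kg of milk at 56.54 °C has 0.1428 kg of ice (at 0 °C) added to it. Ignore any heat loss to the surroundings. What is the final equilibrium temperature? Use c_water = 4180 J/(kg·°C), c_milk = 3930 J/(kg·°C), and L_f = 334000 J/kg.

T_f ≈ 43.2 °C

Conservation of energy gives ΣQ = 0:
fusion: m_ice L_f = 0.1428·334000 = 47695
  warm the meltwater: 596.9 T
  milk: 5494.1(T − 56.54)
6091 T = 310639 − 47695 = 262943
T ≈ 43.17 °C. Since T > 0 °C, the all-ice-melts assumption holds.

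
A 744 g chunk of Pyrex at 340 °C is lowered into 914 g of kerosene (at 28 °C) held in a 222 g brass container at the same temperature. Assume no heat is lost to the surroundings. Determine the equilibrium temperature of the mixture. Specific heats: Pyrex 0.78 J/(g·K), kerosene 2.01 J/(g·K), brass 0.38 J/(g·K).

Taking heat into each body as positive, Σ m c ΔT = 0:
744×0.78×(T − 340) + 914×2.01×(T − 28) + 222×0.38×(T − 28) = 0
580.32(T − 340) + 1837.1(T − 28) + 84.36(T − 28) = 0
(580.32 + 1837.1 + 84.36) T = 580.32×340 + 1837.1×28 + 84.36×28
T = 251111/2501.8 ≈ 100.37 °C

T_f ≈ 100.4 °C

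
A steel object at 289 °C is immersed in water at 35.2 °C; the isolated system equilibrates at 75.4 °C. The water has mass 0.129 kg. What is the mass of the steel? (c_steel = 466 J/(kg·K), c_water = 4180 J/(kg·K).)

m ≈ 0.218 kg

Heat gained plus heat lost sum to zero:
m·466·(75.4 − 289) + 0.129·4180·(75.4 − 35.2) = 0
-99538 m = -21677
m = -21677/-99538 ≈ 0.2178 kg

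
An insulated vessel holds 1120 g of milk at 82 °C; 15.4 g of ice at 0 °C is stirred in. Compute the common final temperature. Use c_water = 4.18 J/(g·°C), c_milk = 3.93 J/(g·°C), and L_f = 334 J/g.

T_f ≈ 79.7 °C

Setting the total heat transfer to zero:
melt ice: 15.4·334 = 5143.6
  meltwater 0→T: 15.4·4.18·T = 64.37 T
  milk: 4401.6(T − 82)
4466 T = 360931 − 5143.6 = 355788
T ≈ 79.67 °C (positive, so assuming full melt was valid).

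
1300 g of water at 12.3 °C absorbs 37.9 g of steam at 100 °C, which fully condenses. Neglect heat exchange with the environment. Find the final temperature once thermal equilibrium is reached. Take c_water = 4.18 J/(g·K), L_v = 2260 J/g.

T_f ≈ 30.1 °C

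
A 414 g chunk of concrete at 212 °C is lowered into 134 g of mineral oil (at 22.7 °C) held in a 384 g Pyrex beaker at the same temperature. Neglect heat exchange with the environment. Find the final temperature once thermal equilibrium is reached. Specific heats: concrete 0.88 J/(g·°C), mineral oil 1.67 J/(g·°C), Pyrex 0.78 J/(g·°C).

T_f ≈ 100.4 °C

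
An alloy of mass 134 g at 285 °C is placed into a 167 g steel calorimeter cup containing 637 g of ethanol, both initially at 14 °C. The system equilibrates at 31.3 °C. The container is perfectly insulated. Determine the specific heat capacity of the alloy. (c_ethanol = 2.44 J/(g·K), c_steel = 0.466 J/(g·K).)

Net heat exchanged in the isolated system is zero:
134·c·(31.3 − 285) + 637·2.44·(31.3 − 14) + 167·0.466·(31.3 − 14) = 0
-33996 c = -28235
c = -28235/-33996 ≈ 0.8306 J/(g·K)

c ≈ 0.831 J/(g·K)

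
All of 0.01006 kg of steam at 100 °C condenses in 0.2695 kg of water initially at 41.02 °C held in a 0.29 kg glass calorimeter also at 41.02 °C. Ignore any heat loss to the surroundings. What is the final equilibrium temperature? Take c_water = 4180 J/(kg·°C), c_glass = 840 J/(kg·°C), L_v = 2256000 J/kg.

Sum of m c ΔT and latent-heat terms is zero:
steam→water at 100 °C releases m L_v = 0.01006·2256000 = 22695
  condensed water 100 °C→T: 42.05(T − 100)
  original water: 1126.5(T − 41.02)
  glass cup: 0.29·840·(T − 41.02) = 243.6(T − 41.02)
1412.2 T = 22695 + 4205.1 + 56202 = 83102
T ≈ 58.85 °C, under the boiling point, so the assumption holds.

T_f ≈ 58.8 °C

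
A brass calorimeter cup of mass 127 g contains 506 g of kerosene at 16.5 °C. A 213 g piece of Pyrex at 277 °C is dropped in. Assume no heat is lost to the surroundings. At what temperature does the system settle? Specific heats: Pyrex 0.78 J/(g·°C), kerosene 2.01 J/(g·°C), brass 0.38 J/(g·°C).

T_f ≈ 51.6 °C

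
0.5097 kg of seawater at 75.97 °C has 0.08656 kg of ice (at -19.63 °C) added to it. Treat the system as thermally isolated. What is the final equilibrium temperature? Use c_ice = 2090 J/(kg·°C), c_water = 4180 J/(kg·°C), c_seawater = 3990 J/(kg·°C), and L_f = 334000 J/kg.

T_f ≈ 50.9 °C

Heat gained plus heat lost sum to zero:
warm ice to 0 °C: 0.08656×2090×(0 − (-19.63)) = 3551.3; latent heat to melt: 0.08656×334000 = 28911; warm the meltwater: 361.82 T; seawater cools: 0.5097×3990×(T − 75.97) = 2033.7(T − 75.97)
2395.5 T = 154500 − 32462 = 122038
T ≈ 50.94 °C — above 0 °C, consistent with complete melting.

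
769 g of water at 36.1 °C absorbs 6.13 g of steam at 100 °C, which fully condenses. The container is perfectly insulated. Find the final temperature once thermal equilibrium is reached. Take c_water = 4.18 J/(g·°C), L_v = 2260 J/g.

T_f ≈ 40.9 °C

Conservation of energy gives ΣQ = 0:
latent heat released on condensation: 6.13×2260 = 13854
  condensed water 100 °C→T: 25.62(T − 100)
  original water: 3214.4(T − 36.1)
3240 T = 13854 + 2562.3 + 116041 = 132457
T ≈ 40.88 °C (< 100 °C, so full condensation is consistent).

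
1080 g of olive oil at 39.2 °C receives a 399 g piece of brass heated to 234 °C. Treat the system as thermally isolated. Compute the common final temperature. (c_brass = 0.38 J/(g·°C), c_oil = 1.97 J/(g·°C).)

T_f ≈ 52.2 °C

T_f is the heat-capacity-weighted average of the initial temperatures:
T_f = (151.62*234 + 2127.6*39.2) / (151.62 + 2127.6)
    = 118881 / 2279.2 ≈ 52.16 °C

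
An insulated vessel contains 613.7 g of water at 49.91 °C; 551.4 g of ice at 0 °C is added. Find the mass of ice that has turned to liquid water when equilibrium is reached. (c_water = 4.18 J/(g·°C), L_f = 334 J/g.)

Cooling the water to 0 °C releases 613.7×4.18×49.91 = 128032 J.
Fully melting the ice requires m_ice L_f = 551.4×334 = 184168 J.
That's not enough to melt it all — equilibrium is at 0 °C with ice remaining.
m_melted×334 = 128032  ⇒  m_melted ≈ 383.3 g.

m_melted ≈ 383 g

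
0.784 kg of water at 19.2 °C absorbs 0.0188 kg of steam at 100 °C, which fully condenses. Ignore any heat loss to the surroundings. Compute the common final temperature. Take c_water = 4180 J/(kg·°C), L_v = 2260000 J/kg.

T_f ≈ 33.8 °C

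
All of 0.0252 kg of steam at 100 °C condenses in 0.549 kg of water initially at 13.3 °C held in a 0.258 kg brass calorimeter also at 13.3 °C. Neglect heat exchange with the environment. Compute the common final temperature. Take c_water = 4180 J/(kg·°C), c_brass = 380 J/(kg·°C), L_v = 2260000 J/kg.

Heat gained plus heat lost sum to zero:
condense steam: −0.0252×2260000 = −56952; condensate cools 100→T: 0.0252×4180×(T − 100) = 105.34(T − 100); original water: 2294.8(T − 13.3); brass cup: 0.258×380×(T − 13.3) = 98.04(T − 13.3)
2498.2 T = 56952 + 10534 + 31825 = 99311
T ≈ 39.75 °C (< 100 °C, so full condensation is consistent).

T_f ≈ 39.8 °C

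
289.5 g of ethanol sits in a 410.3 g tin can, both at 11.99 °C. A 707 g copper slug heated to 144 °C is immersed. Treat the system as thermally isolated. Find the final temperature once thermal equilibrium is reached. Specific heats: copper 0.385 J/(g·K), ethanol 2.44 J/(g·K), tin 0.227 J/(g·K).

T_f is the heat-capacity-weighted average of the initial temperatures:
T_f = (272.19×144 + 706.38×11.99 + 93.14×11.99) / (272.19 + 706.38 + 93.14)
    = 48782 / 1071.7 ≈ 45.52 °C

T_f ≈ 45.5 °C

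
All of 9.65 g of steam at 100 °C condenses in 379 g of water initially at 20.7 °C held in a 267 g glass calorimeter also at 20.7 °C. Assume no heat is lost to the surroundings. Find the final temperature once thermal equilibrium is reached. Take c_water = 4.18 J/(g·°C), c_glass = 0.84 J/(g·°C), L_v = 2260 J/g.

T_f ≈ 34.2 °C

Net heat exchanged in the isolated system is zero:
condense steam: −9.65×2260 = −21809
  condensate cools 100→T: 9.65×4.18×(T − 100) = 40.34(T − 100)
  original water: 1584.2(T − 20.7)
  glass cup: 267×0.84×(T − 20.7) = 224.28(T − 20.7)
1848.8 T = 21809 + 4033.7 + 37436 = 63279
T ≈ 34.23 °C (< 100 °C, so full condensation is consistent).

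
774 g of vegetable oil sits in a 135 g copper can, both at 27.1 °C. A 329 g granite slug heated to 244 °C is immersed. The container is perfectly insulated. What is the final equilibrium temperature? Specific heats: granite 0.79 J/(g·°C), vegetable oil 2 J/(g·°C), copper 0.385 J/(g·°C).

T_f ≈ 57.4 °C

Energy conservation, ΣQ = 0:
329×0.79×(T − 244) + 774×2×(T − 27.1) + 135×0.385×(T − 27.1) = 0
(259.91 + 1548 + 51.98) T = 259.91×244 + 1548×27.1 + 51.98×27.1
T ≈ 57.41 °C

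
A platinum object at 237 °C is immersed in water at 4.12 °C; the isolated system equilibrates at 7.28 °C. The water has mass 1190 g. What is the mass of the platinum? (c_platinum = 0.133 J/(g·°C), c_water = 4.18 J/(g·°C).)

m ≈ 514 g

Heat lost by the platinum = heat gained by the water:
m×0.133×(237 − 7.28) = 1190×4.18×(7.28 − 4.12)
30.55 m = 15718  ⇒  m ≈ 514.5 g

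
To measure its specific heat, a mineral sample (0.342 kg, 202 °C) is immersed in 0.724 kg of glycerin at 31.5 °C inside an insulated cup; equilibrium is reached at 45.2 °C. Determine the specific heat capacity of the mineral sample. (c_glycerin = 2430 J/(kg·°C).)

c ≈ 449 J/(kg·°C)

Heat gained plus heat lost sum to zero:
0.342·c·(45.2 − 202) + 0.724·2430·(45.2 − 31.5) = 0
-53.63 c = -24103
c = -24103/-53.63 ≈ 449.5 J/(kg·°C)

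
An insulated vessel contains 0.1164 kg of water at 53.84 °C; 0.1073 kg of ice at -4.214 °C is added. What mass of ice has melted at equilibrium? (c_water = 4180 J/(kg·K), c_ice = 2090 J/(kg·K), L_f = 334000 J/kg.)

m_melted ≈ 0.0756 kg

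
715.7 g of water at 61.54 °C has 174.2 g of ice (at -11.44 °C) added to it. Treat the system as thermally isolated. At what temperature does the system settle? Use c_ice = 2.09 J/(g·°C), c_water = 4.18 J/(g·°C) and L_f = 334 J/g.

Heat gained plus heat lost sum to zero:
ice -11.44→0 °C: 174.2×2.09×11.44 = 4165.1; melt ice: 174.2×334 = 58183; meltwater 0→T: 174.2×4.18×T = 728.16 T; water cools: 715.7×4.18×(T − 61.54) = 2991.6(T − 61.54)
3719.8 T = 184105 − 62348 = 121757
T ≈ 32.73 °C (positive, so assuming full melt was valid).

T_f ≈ 32.7 °C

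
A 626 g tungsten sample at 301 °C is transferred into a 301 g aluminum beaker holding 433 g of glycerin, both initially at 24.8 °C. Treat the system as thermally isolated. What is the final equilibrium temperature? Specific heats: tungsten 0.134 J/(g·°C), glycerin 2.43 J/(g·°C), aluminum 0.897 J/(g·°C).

Conservation of energy gives ΣQ = 0:
626*0.134*(T − 301) + 433*2.43*(T − 24.8) + 301*0.897*(T − 24.8) = 0
83.88(T − 301) + 1052.2(T − 24.8) + 270(T − 24.8) = 0
1406.1 T = 58039
T ≈ 41.28 °C

T_f ≈ 41.3 °C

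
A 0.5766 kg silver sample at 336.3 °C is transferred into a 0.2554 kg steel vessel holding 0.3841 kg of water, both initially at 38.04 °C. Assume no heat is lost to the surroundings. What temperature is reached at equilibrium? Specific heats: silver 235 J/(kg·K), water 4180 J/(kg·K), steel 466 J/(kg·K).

T_f ≈ 59.8 °C

Setting the total heat transfer to zero:
0.5766×235×(T − 336.3) + 0.3841×4180×(T − 38.04) + 0.2554×466×(T − 38.04) = 0
135.5(T − 336.3) + 1605.5(T − 38.04) + 119.02(T − 38.04) = 0
(135.5 + 1605.5 + 119.02) T = 135.5×336.3 + 1605.5×38.04 + 119.02×38.04
T ≈ 59.77 °C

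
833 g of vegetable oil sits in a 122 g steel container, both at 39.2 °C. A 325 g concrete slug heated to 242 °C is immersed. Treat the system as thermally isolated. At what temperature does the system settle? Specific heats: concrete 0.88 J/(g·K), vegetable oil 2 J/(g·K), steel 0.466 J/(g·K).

Taking heat into each body as positive, Σ m c ΔT = 0:
325*0.88*(T − 242) + 833*2*(T − 39.2) + 122*0.466*(T − 39.2) = 0
(286 + 1666 + 56.85) T = 286*242 + 1666*39.2 + 56.85*39.2
T = 136748 / 2008.9 = 68.1 °C

T_f ≈ 68.1 °C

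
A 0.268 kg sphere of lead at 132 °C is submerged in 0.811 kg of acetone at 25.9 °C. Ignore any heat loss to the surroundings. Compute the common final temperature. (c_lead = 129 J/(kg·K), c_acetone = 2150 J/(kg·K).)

T_f ≈ 28.0 °C

|Q_lead| = |Q_acetone|:
0.268·129·(132 − T) = 0.811·2150·(T − 25.9)
34.57(132 − T) = 1743.7(T − 25.9)
1778.2 T = 49724  ⇒  T ≈ 27.96 °C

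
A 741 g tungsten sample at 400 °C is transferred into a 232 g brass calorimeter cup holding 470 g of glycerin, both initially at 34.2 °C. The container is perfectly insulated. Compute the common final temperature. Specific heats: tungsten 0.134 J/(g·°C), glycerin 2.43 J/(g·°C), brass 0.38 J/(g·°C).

Energy conservation, ΣQ = 0:
741·0.134·(T − 400) + 470·2.43·(T − 34.2) + 232·0.38·(T − 34.2) = 0
(99.29 + 1142.1 + 88.16) T = 99.29·400 + 1142.1·34.2 + 88.16·34.2
T ≈ 61.52 °C

T_f ≈ 61.5 °C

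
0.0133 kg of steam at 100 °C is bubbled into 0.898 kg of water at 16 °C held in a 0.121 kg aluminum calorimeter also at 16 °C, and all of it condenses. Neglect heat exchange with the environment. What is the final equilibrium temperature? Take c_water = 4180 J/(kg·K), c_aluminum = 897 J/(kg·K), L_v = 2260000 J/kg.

Energy balance with sensible and latent terms:
steam→water at 100 °C releases m L_v = 0.0133·2260000 = 30058
  condensed water 100 °C→T: 55.59(T − 100)
  water warms: 0.898·4180·(T − 16) = 3753.6(T − 16)
  aluminum cup: 0.121·897·(T − 16) = 108.54(T − 16)
3917.8 T = 30058 + 5559.4 + 61795 = 97412
T ≈ 24.86 °C, under the boiling point, so the assumption holds.

T_f ≈ 24.9 °C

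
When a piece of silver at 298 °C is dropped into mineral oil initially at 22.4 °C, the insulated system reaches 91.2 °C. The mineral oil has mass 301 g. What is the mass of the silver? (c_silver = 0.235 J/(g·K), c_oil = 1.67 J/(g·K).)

Net heat exchanged in the isolated system is zero:
m·0.235·(91.2 − 298) + 301·1.67·(91.2 − 22.4) = 0
-48.6 m = -34584
m = -34584/-48.6 ≈ 711.6 g

m ≈ 712 g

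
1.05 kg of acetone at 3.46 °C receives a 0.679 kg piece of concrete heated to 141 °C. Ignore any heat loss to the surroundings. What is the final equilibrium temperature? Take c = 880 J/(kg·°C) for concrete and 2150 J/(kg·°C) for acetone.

T_f ≈ 32.2 °C

Setting the total heat transfer to zero:
0.679*880*(T − 141) + 1.05*2150*(T − 3.46) = 0
(597.52 + 2257.5) T = 597.52*141 + 2257.5*3.46
T ≈ 32.25 °C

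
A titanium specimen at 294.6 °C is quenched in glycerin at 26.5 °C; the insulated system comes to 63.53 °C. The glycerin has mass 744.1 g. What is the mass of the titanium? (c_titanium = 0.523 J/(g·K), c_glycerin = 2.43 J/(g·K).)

m ≈ 554 g

Heat gained plus heat lost sum to zero:
m·0.523·(63.53 − 294.6) + 744.1·2.43·(63.53 − 26.5) = 0
-120.85 m = -66956
m = -66956/-120.85 ≈ 554 g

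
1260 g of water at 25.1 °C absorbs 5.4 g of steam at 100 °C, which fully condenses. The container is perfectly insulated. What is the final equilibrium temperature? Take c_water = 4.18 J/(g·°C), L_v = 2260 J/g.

Sum of m c ΔT and latent-heat terms is zero:
steam→water at 100 °C releases m L_v = 5.4×2260 = 12204
  condensate cools 100→T: 5.4×4.18×(T − 100) = 22.57(T − 100)
  water warms: 1260×4.18×(T − 25.1) = 5266.8(T − 25.1)
5289.4 T = 12204 + 2257.2 + 132197 = 146658
T ≈ 27.73 °C, under the boiling point, so the assumption holds.

T_f ≈ 27.7 °C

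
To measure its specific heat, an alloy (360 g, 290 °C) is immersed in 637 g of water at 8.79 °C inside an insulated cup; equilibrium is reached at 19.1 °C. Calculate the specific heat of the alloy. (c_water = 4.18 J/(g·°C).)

c ≈ 0.281 J/(g·°C)

Energy conservation, ΣQ = 0:
360×c×(19.1 − 290) + 637×4.18×(19.1 − 8.79) = 0
-97524 c = -27452
c = -27452/-97524 ≈ 0.2815 J/(g·°C)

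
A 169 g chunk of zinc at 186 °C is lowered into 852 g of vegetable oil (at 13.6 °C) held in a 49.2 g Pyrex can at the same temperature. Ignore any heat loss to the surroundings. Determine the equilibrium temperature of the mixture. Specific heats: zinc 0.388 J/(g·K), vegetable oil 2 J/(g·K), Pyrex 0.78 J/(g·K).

T_f ≈ 19.9 °C

T_f is the heat-capacity-weighted average of the initial temperatures:
T_f = (65.57×186 + 1704×13.6 + 38.38×13.6) / (65.57 + 1704 + 38.38)
    = 35893 / 1807.9 ≈ 19.85 °C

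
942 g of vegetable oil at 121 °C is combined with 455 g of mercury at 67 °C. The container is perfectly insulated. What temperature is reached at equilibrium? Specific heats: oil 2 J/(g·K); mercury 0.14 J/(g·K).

T_f ≈ 119.2 °C

T_f = Σ m_i c_i T_i / Σ m_i c_i:
T_f = (1884×121 + 63.7×67) / (1884 + 63.7)
    = 232232 / 1947.7 ≈ 119.23 °C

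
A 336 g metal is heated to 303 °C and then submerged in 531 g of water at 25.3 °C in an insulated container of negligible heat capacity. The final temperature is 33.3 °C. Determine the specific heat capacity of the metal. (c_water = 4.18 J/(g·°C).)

m_s c (T_s − T_f) = m_water c_water (T_f − T_0):
336·c·(303 − 33.3) = 531·4.18·(33.3 − 25.3)
90619 c = 17757  ⇒  c ≈ 0.1959 J/(g·°C)

c ≈ 0.196 J/(g·°C)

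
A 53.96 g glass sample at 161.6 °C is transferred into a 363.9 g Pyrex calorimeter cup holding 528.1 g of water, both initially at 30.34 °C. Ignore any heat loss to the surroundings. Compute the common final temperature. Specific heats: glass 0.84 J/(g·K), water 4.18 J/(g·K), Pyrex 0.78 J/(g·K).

Energy conservation, ΣQ = 0:
53.96·0.84·(T − 161.6) + 528.1·4.18·(T − 30.34) + 363.9·0.78·(T − 30.34) = 0
45.33(T − 161.6) + 2207.5(T − 30.34) + 283.84(T − 30.34) = 0
(45.33 + 2207.5 + 283.84) T = 45.33·161.6 + 2207.5·30.34 + 283.84·30.34
T = 82911 / 2536.6 = 32.7 °C

T_f ≈ 32.7 °C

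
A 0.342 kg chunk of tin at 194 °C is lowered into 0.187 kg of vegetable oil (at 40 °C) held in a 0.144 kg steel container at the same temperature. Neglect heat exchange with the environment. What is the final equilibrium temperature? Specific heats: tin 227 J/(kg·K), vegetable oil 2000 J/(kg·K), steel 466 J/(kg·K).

T_f ≈ 63.0 °C

Setting the total heat transfer to zero:
0.342*227*(T − 194) + 0.187*2000*(T − 40) + 0.144*466*(T − 40) = 0
77.63(T − 194) + 374(T − 40) + 67.1(T − 40) = 0
(77.63 + 374 + 67.1) T = 77.63*194 + 374*40 + 67.1*40
T ≈ 63.05 °C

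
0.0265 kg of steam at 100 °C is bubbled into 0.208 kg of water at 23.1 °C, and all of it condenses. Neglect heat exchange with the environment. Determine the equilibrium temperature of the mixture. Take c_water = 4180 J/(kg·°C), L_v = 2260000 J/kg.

T_f ≈ 92.9 °C

Conservation of energy gives ΣQ = 0:
latent heat released on condensation: 0.0265×2260000 = 59890; condensed water 100 °C→T: 110.77(T − 100); original water: 869.44(T − 23.1)
980.21 T = 59890 + 11077 + 20084 = 91051
T ≈ 92.89 °C (< 100 °C, so full condensation is consistent).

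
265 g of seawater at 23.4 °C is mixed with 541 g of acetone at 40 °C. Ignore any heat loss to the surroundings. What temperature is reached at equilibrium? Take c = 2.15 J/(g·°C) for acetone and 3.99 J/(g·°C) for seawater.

T_f ≈ 32.1 °C

|Q_acetone| = |Q_seawater|:
541*2.15*(40 − T) = 265*3.99*(T − 23.4)
1163.1(40 − T) = 1057.4(T − 23.4)
2220.5 T = 71268  ⇒  T ≈ 32.10 °C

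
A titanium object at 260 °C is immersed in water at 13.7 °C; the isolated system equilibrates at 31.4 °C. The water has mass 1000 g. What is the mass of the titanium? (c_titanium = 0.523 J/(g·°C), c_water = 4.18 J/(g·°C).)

Heat lost by the titanium = heat gained by the water:
m×0.523×(260 − 31.4) = 1000×4.18×(31.4 − 13.7)
119.56 m = 73986  ⇒  m ≈ 618.8 g

m ≈ 619 g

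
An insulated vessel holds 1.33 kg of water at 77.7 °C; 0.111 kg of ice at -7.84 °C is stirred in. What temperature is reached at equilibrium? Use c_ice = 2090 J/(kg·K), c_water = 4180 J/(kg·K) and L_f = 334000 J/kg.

T_f ≈ 65.3 °C

Energy conservation, ΣQ = 0:
warm ice to 0 °C: 0.111×2090×(0 − (-7.84)) = 1818.8; melt ice: 0.111×334000 = 37074; meltwater 0→T: 0.111×4180×T = 463.98 T; water cools: 1.33×4180×(T − 77.7) = 5559.4(T − 77.7)
6023.4 T = 431965 − 38893 = 393073
T ≈ 65.26 °C (positive, so assuming full melt was valid).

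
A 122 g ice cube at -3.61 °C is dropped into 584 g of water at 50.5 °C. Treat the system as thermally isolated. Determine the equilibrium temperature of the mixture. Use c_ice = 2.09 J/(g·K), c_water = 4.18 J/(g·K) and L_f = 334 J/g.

T_f ≈ 27.7 °C

Energy balance with sensible and latent terms:
ice -3.61→0 °C: 122×2.09×3.61 = 920.48
  latent heat to melt: 122×334 = 40748
  warm the meltwater: 509.96 T
  water: 2441.1(T − 50.5)
2951.1 T = 123277 − 41668 = 81608
T ≈ 27.65 °C. Since T > 0 °C, the all-ice-melts assumption holds.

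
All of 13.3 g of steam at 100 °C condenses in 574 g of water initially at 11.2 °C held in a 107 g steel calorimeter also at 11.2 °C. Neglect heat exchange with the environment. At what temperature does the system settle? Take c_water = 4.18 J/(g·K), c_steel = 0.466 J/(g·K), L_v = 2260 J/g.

T_f ≈ 25.2 °C

Taking heat into each body as positive, Σ m c ΔT = 0:
steam→water at 100 °C releases m L_v = 13.3×2260 = 30058
  condensed water 100 °C→T: 55.59(T − 100)
  water warms: 574×4.18×(T − 11.2) = 2399.3(T − 11.2)
  steel cup: 107×0.466×(T − 11.2) = 49.86(T − 11.2)
2504.8 T = 30058 + 5559.4 + 27431 = 63048
T ≈ 25.17 °C — below 100 °C, confirming all the steam condensed.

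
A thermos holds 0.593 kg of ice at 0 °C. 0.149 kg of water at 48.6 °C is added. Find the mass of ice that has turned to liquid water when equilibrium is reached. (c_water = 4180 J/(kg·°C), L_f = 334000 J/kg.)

Heat available from the water dropping to 0 °C: 0.149×4180×48.6 = 30269 J.
To melt every bit of ice: 0.593×334000 = 198062 J.
30269 J < 198062 J, so only part of the ice melts and the system sits at 0 °C.
m_melted×334000 = 30269  ⇒  m_melted ≈ 0.09063 kg.

m_melted ≈ 0.0906 kg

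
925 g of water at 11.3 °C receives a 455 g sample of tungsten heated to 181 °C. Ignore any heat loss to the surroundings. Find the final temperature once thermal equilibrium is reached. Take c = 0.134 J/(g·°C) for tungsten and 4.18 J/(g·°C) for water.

T_f ≈ 13.9 °C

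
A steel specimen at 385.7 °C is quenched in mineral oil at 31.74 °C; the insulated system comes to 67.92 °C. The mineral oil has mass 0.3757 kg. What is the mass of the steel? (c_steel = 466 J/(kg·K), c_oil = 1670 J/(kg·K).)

Let T be the final temperature. ΣQ_i = 0:
m×466×(67.92 − 385.7) + 0.3757×1670×(67.92 − 31.74) = 0
-148085 m = -22700
m = -22700/-148085 ≈ 0.1533 kg

m ≈ 0.153 kg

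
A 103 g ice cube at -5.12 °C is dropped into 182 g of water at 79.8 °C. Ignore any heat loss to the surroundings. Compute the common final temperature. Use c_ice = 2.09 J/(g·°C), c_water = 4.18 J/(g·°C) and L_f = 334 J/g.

T_f ≈ 21.2 °C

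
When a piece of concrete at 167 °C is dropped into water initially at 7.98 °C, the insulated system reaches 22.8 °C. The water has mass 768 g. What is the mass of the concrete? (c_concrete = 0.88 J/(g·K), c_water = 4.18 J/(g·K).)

m ≈ 375 g

Taking heat into each body as positive, Σ m c ΔT = 0:
m×0.88×(22.8 − 167) + 768×4.18×(22.8 − 7.98) = 0
-126.9 m = -47576
m = -47576/-126.9 ≈ 374.9 g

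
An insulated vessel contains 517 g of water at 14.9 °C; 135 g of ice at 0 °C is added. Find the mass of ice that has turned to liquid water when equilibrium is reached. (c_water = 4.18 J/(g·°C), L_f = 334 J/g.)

m_melted ≈ 96.4 g

Heat available from the water dropping to 0 °C: 517·4.18·14.9 = 32200 J.
Melting all 135 g of ice would need 135·334 = 45090 J.
That's not enough to melt it all — equilibrium is at 0 °C with ice remaining.
Mass melted = 32200/334 ≈ 96.41 g.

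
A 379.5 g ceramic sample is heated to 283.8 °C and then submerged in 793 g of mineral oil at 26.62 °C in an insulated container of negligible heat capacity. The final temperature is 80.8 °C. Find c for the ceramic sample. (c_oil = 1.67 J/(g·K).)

Net heat exchanged in the isolated system is zero:
379.5·c·(80.8 − 283.8) + 793·1.67·(80.8 − 26.62) = 0
-77038 c = -71751
c = -71751/-77038 ≈ 0.9314 J/(g·K)

c ≈ 0.931 J/(g·K)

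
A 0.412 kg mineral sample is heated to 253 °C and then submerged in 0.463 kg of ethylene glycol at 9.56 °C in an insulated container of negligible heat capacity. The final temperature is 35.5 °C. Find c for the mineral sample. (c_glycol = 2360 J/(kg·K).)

m_s c (T_s − T_f) = m_glycol c_glycol (T_f − T_0):
0.412·c·(253 − 35.5) = 0.463·2360·(35.5 − 9.56)
89.61 c = 28344  ⇒  c ≈ 316.3 J/(kg·K)

c ≈ 316 J/(kg·K)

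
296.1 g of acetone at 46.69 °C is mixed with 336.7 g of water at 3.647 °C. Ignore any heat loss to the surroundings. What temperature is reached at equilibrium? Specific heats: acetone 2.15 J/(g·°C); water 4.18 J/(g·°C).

Energy conservation, ΣQ = 0:
296.1×2.15×(T − 46.69) + 336.7×4.18×(T − 3.647) = 0
(636.62 + 1407.4) T = 636.62×46.69 + 1407.4×3.647
T ≈ 17.05 °C

T_f ≈ 17.1 °C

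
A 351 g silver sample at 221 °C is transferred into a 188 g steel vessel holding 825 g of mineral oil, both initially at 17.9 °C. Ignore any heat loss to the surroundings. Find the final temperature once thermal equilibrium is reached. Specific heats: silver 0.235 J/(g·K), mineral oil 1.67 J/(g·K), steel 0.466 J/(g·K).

T_f ≈ 28.7 °C

T_f is the heat-capacity-weighted average of the initial temperatures:
T_f = (82.48×221 + 1377.8×17.9 + 87.61×17.9) / (82.48 + 1377.8 + 87.61)
    = 44459 / 1547.8 ≈ 28.72 °C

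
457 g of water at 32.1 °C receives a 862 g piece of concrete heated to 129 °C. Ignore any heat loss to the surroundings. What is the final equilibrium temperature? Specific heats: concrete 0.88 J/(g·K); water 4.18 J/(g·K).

With ΣQ=0 the equilibrium temperature is the m·c-weighted mean:
T_f = (758.56×129 + 1910.3×32.1) / (758.56 + 1910.3)
    = 159174 / 2668.8 ≈ 59.64 °C

T_f ≈ 59.6 °C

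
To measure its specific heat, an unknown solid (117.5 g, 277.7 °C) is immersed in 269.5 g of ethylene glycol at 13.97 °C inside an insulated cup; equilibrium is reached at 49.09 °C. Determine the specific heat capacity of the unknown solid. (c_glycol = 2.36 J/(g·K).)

c ≈ 0.832 J/(g·K)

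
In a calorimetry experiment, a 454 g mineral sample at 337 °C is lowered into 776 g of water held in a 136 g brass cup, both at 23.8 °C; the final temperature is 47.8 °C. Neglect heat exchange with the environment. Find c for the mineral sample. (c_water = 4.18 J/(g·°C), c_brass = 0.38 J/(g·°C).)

Let T be the final temperature. ΣQ_i = 0:
454×c×(47.8 − 337) + 776×4.18×(47.8 − 23.8) + 136×0.38×(47.8 − 23.8) = 0
-131297 c = -79089
c = -79089/-131297 ≈ 0.6024 J/(g·°C)

c ≈ 0.602 J/(g·°C)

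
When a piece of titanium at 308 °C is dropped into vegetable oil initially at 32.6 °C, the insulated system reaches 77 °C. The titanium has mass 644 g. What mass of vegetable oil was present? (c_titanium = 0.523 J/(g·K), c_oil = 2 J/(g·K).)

m ≈ 876 g

Setting the total heat transfer to zero:
644·0.523·(77 − 308) + m·2·(77 − 32.6) = 0
88.8 m = 77804
m = 77804/88.8 ≈ 876.2 g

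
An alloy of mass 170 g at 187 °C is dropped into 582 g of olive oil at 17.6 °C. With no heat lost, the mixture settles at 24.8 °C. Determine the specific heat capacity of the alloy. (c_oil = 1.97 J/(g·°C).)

Heat gained plus heat lost sum to zero:
170·c·(24.8 − 187) + 582·1.97·(24.8 − 17.6) = 0
-27574 c = -8255.1
c = -8255.1/-27574 ≈ 0.2994 J/(g·°C)

c ≈ 0.299 J/(g·°C)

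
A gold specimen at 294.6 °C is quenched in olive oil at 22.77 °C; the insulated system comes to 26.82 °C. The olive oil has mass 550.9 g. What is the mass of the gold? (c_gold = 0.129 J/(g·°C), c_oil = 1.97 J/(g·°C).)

m ≈ 127 g

Taking heat into each body as positive, Σ m c ΔT = 0:
m·0.129·(26.82 − 294.6) + 550.9·1.97·(26.82 − 22.77) = 0
-34.54 m = -4395.4
m = -4395.4/-34.54 ≈ 127.2 g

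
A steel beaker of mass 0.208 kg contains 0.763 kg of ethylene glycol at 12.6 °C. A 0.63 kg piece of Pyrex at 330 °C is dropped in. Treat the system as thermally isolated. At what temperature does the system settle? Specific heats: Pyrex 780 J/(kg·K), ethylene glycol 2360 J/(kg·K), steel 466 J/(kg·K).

T_f ≈ 77.9 °C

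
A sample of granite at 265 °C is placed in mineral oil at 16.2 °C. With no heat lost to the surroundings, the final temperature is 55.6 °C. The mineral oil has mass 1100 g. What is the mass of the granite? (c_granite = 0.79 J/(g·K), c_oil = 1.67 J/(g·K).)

Heat lost by the granite = heat gained by the oil:
m×0.79×(265 − 55.6) = 1100×1.67×(55.6 − 16.2)
165.43 m = 72378  ⇒  m ≈ 437.5 g

m ≈ 438 g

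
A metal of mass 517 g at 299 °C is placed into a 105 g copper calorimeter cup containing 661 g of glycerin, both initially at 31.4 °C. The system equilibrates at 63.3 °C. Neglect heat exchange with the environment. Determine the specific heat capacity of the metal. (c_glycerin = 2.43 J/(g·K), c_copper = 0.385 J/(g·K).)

c ≈ 0.431 J/(g·K)

Heat gained plus heat lost sum to zero:
517·c·(63.3 − 299) + 661·2.43·(63.3 − 31.4) + 105·0.385·(63.3 − 31.4) = 0
-121857 c = -52528
c = -52528/-121857 ≈ 0.4311 J/(g·K)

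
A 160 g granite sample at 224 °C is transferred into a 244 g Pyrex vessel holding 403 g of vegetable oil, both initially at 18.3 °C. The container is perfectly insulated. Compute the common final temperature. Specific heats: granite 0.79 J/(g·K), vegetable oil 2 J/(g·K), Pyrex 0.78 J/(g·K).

Heat gained plus heat lost sum to zero:
160*0.79*(T − 224) + 403*2*(T − 18.3) + 244*0.78*(T − 18.3) = 0
126.4(T − 224) + 806(T − 18.3) + 190.32(T − 18.3) = 0
1122.7 T = 46546
T ≈ 41.46 °C

T_f ≈ 41.5 °C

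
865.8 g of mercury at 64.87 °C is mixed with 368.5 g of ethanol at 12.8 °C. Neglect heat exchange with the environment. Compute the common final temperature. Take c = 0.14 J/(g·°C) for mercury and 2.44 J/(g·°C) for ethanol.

Set heat shed by the hot body equal to heat absorbed by the cold body:
865.8*0.14*(64.87 − T) = 368.5*2.44*(T − 12.8)
121.21(64.87 − T) = 899.14(T − 12.8)
1020.4 T = 19372  ⇒  T ≈ 18.99 °C

T_f ≈ 19.0 °C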